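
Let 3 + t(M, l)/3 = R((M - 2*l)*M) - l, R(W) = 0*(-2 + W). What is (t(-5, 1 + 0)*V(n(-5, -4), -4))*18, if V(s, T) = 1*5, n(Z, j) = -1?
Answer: -1080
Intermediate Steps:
R(W) = 0
V(s, T) = 5
t(M, l) = -9 - 3*l (t(M, l) = -9 + 3*(0 - l) = -9 + 3*(-l) = -9 - 3*l)
(t(-5, 1 + 0)*V(n(-5, -4), -4))*18 = ((-9 - 3*(1 + 0))*5)*18 = ((-9 - 3*1)*5)*18 = ((-9 - 3)*5)*18 = -12*5*18 = -60*18 = -1080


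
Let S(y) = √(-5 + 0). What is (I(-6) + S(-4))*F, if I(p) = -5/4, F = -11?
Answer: 55/4 - 11*I*√5 ≈ 13.75 - 24.597*I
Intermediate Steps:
I(p) = -5/4 (I(p) = -5*¼ = -5/4)
S(y) = I*√5 (S(y) = √(-5) = I*√5)
(I(-6) + S(-4))*F = (-5/4 + I*√5)*(-11) = 55/4 - 11*I*√5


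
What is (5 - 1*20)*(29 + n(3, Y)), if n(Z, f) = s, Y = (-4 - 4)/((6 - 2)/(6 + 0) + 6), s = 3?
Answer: -480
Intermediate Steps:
Y = -6/5 (Y = -8/(4/6 + 6) = -8/(4*(1/6) + 6) = -8/(2/3 + 6) = -8/20/3 = -8*3/20 = -6/5 ≈ -1.2000)
n(Z, f) = 3
(5 - 1*20)*(29 + n(3, Y)) = (5 - 1*20)*(29 + 3) = (5 - 20)*32 = -15*32 = -480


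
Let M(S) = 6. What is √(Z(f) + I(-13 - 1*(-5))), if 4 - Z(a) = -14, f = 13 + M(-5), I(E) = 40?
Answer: √58 ≈ 7.6158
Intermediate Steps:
f = 19 (f = 13 + 6 = 19)
Z(a) = 18 (Z(a) = 4 - 1*(-14) = 4 + 14 = 18)
√(Z(f) + I(-13 - 1*(-5))) = √(18 + 40) = √58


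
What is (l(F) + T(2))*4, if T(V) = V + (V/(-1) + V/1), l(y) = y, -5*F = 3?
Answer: 28/5 ≈ 5.6000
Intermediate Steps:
F = -3/5 (F = -1/5*3 = -3/5 ≈ -0.60000)
T(V) = V (T(V) = V + (V*(-1) + V*1) = V + (-V + V) = V + 0 = V)
(l(F) + T(2))*4 = (-3/5 + 2)*4 = (7/5)*4 = 28/5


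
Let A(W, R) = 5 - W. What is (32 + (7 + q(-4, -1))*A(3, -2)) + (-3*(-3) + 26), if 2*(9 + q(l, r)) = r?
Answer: 62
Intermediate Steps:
q(l, r) = -9 + r/2
(32 + (7 + q(-4, -1))*A(3, -2)) + (-3*(-3) + 26) = (32 + (7 + (-9 + (1/2)*(-1)))*(5 - 1*3)) + (-3*(-3) + 26) = (32 + (7 + (-9 - 1/2))*(5 - 3)) + (9 + 26) = (32 + (7 - 19/2)*2) + 35 = (32 - 5/2*2) + 35 = (32 - 5) + 35 = 27 + 35 = 62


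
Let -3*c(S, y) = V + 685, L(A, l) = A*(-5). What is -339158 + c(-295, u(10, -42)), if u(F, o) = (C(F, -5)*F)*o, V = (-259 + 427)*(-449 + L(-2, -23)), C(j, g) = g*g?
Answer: -944407/3 ≈ -3.1480e+5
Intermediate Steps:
C(j, g) = g²
L(A, l) = -5*A
V = -73752 (V = (-259 + 427)*(-449 - 5*(-2)) = 168*(-449 + 10) = 168*(-439) = -73752)
u(F, o) = 25*F*o (u(F, o) = ((-5)²*F)*o = (25*F)*o = 25*F*o)
c(S, y) = 73067/3 (c(S, y) = -(-73752 + 685)/3 = -⅓*(-73067) = 73067/3)
-339158 + c(-295, u(10, -42)) = -339158 + 73067/3 = -944407/3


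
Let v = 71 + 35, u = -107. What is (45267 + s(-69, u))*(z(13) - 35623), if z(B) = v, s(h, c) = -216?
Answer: -1600076367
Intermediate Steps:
v = 106
z(B) = 106
(45267 + s(-69, u))*(z(13) - 35623) = (45267 - 216)*(106 - 35623) = 45051*(-35517) = -1600076367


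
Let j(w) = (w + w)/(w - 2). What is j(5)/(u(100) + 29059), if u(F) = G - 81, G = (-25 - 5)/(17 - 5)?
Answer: 20/173853 ≈ 0.00011504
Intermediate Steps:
G = -5/2 (G = -30/12 = -30*1/12 = -5/2 ≈ -2.5000)
j(w) = 2*w/(-2 + w) (j(w) = (2*w)/(-2 + w) = 2*w/(-2 + w))
u(F) = -167/2 (u(F) = -5/2 - 81 = -167/2)
j(5)/(u(100) + 29059) = (2*5/(-2 + 5))/(-167/2 + 29059) = (2*5/3)/(57951/2) = 2*(2*5*(⅓))/57951 = (2/57951)*(10/3) = 20/173853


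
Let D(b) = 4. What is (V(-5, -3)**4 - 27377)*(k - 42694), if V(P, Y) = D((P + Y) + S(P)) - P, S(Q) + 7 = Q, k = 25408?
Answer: 359825376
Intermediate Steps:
S(Q) = -7 + Q
V(P, Y) = 4 - P
(V(-5, -3)**4 - 27377)*(k - 42694) = ((4 - 1*(-5))**4 - 27377)*(25408 - 42694) = ((4 + 5)**4 - 27377)*(-17286) = (9**4 - 27377)*(-17286) = (6561 - 27377)*(-17286) = -20816*(-17286) = 359825376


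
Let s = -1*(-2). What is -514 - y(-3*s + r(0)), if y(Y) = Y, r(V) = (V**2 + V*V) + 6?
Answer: -514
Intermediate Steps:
s = 2
r(V) = 6 + 2*V**2 (r(V) = (V**2 + V**2) + 6 = 2*V**2 + 6 = 6 + 2*V**2)
-514 - y(-3*s + r(0)) = -514 - (-3*2 + (6 + 2*0**2)) = -514 - (-6 + (6 + 2*0)) = -514 - (-6 + (6 + 0)) = -514 - (-6 + 6) = -514 - 1*0 = -514 + 0 = -514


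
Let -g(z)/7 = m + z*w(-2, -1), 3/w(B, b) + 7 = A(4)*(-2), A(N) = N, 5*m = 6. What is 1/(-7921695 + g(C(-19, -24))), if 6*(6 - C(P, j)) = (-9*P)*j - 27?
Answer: -10/79207311 ≈ -1.2625e-7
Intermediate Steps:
m = 6/5 (m = (1/5)*6 = 6/5 ≈ 1.2000)
C(P, j) = 21/2 + 3*P*j/2 (C(P, j) = 6 - ((-9*P)*j - 27)/6 = 6 - (-9*P*j - 27)/6 = 6 - (-27 - 9*P*j)/6 = 6 + (9/2 + 3*P*j/2) = 21/2 + 3*P*j/2)
w(B, b) = -1/5 (w(B, b) = 3/(-7 + 4*(-2)) = 3/(-7 - 8) = 3/(-15) = 3*(-1/15) = -1/5)
g(z) = -42/5 + 7*z/5 (g(z) = -7*(6/5 + z*(-1/5)) = -7*(6/5 - z/5) = -42/5 + 7*z/5)
1/(-7921695 + g(C(-19, -24))) = 1/(-7921695 + (-42/5 + 7*(21/2 + (3/2)*(-19)*(-24))/5)) = 1/(-7921695 + (-42/5 + 7*(21/2 + 684)/5)) = 1/(-7921695 + (-42/5 + (7/5)*(1389/2))) = 1/(-7921695 + (-42/5 + 9723/10)) = 1/(-7921695 + 9639/10) = 1/(-79207311/10) = -10/79207311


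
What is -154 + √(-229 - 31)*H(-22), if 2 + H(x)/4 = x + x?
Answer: -154 - 368*I*√65 ≈ -154.0 - 2966.9*I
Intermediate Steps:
H(x) = -8 + 8*x (H(x) = -8 + 4*(x + x) = -8 + 4*(2*x) = -8 + 8*x)
-154 + √(-229 - 31)*H(-22) = -154 + √(-229 - 31)*(-8 + 8*(-22)) = -154 + √(-260)*(-8 - 176) = -154 + (2*I*√65)*(-184) = -154 - 368*I*√65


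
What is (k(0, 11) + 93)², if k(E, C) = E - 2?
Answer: 8281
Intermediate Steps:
k(E, C) = -2 + E
(k(0, 11) + 93)² = ((-2 + 0) + 93)² = (-2 + 93)² = 91² = 8281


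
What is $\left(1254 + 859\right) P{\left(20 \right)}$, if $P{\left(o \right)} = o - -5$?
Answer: $52825$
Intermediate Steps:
$P{\left(o \right)} = 5 + o$ ($P{\left(o \right)} = o + 5 = 5 + o$)
$\left(1254 + 859\right) P{\left(20 \right)} = \left(1254 + 859\right) \left(5 + 20\right) = 2113 \cdot 25 = 52825$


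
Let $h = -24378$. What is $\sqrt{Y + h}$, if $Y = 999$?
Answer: $i \sqrt{23379} \approx 152.9 i$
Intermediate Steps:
$\sqrt{Y + h} = \sqrt{999 - 24378} = \sqrt{-23379} = i \sqrt{23379}$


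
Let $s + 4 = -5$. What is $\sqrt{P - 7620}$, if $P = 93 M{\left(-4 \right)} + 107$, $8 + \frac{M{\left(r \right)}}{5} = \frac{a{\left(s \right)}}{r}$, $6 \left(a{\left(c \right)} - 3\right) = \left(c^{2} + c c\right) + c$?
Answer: $\frac{i \sqrt{232738}}{4} \approx 120.61 i$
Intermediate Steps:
$s = -9$ ($s = -4 - 5 = -9$)
$a{\left(c \right)} = 3 + \frac{c^{2}}{3} + \frac{c}{6}$ ($a{\left(c \right)} = 3 + \frac{\left(c^{2} + c c\right) + c}{6} = 3 + \frac{\left(c^{2} + c^{2}\right) + c}{6} = 3 + \frac{2 c^{2} + c}{6} = 3 + \frac{c + 2 c^{2}}{6} = 3 + \left(\frac{c^{2}}{3} + \frac{c}{6}\right) = 3 + \frac{c^{2}}{3} + \frac{c}{6}$)
$M{\left(r \right)} = -40 + \frac{285}{2 r}$ ($M{\left(r \right)} = -40 + 5 \frac{3 + \frac{\left(-9\right)^{2}}{3} + \frac{1}{6} \left(-9\right)}{r} = -40 + 5 \frac{3 + \frac{1}{3} \cdot 81 - \frac{3}{2}}{r} = -40 + 5 \frac{3 + 27 - \frac{3}{2}}{r} = -40 + 5 \frac{57}{2 r} = -40 + \frac{285}{2 r}$)
$P = - \frac{55409}{8}$ ($P = 93 \left(-40 + \frac{285}{2 \left(-4\right)}\right) + 107 = 93 \left(-40 + \frac{285}{2} \left(- \frac{1}{4}\right)\right) + 107 = 93 \left(-40 - \frac{285}{8}\right) + 107 = 93 \left(- \frac{605}{8}\right) + 107 = - \frac{56265}{8} + 107 = - \frac{55409}{8} \approx -6926.1$)
$\sqrt{P - 7620} = \sqrt{- \frac{55409}{8} - 7620} = \sqrt{- \frac{116369}{8}} = \frac{i \sqrt{232738}}{4}$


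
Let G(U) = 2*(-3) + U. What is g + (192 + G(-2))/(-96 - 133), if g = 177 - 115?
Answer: 14014/229 ≈ 61.197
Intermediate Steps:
G(U) = -6 + U
g = 62
g + (192 + G(-2))/(-96 - 133) = 62 + (192 + (-6 - 2))/(-96 - 133) = 62 + (192 - 8)/(-229) = 62 + 184*(-1/229) = 62 - 184/229 = 14014/229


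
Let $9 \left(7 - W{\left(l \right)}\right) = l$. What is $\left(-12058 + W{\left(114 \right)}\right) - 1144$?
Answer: $- \frac{39623}{3} \approx -13208.0$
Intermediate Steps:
$W{\left(l \right)} = 7 - \frac{l}{9}$
$\left(-12058 + W{\left(114 \right)}\right) - 1144 = \left(-12058 + \left(7 - \frac{38}{3}\right)\right) - 1144 = \left(-12058 - \frac{17}{3}\right) - 1144 = - \frac{36191}{3} - 1144 = - \frac{39623}{3}$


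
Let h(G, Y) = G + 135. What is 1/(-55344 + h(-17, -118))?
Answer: -1/55226 ≈ -1.8107e-5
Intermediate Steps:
h(G, Y) = 135 + G
1/(-55344 + h(-17, -118)) = 1/(-55344 + (135 - 17)) = 1/(-55344 + 118) = 1/(-55226) = -1/55226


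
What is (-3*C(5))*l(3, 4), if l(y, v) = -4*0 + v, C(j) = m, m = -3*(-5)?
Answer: -180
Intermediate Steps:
m = 15
C(j) = 15
l(y, v) = v (l(y, v) = 0 + v = v)
(-3*C(5))*l(3, 4) = -3*15*4 = -45*4 = -180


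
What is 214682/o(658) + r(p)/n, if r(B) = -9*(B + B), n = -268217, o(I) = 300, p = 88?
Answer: 28790918597/40232550 ≈ 715.61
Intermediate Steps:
r(B) = -18*B
214682/o(658) + r(p)/n = 214682/300 - 18*88/(-268217) = 214682*(1/300) - 1584*(-1/268217) = 107341/150 + 1584/268217 = 28790918597/40232550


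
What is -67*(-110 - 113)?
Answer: 14941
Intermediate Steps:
-67*(-110 - 113) = -67*(-223) = 14941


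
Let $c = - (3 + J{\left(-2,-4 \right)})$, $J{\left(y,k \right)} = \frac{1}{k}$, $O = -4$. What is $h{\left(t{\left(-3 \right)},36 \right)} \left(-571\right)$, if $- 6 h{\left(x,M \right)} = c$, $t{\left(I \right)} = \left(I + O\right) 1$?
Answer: $- \frac{6281}{24} \approx -261.71$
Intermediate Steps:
$t{\left(I \right)} = -4 + I$ ($t{\left(I \right)} = \left(I - 4\right) 1 = \left(-4 + I\right) 1 = -4 + I$)
$c = - \frac{11}{4}$ ($c = - (3 + \frac{1}{-4}) = - (3 - \frac{1}{4}) = \left(-1\right) \frac{11}{4} = - \frac{11}{4} \approx -2.75$)
$h{\left(x,M \right)} = \frac{11}{24}$ ($h{\left(x,M \right)} = \left(- \frac{1}{6}\right) \left(- \frac{11}{4}\right) = \frac{11}{24}$)
$h{\left(t{\left(-3 \right)},36 \right)} \left(-571\right) = \frac{11}{24} \left(-571\right) = - \frac{6281}{24}$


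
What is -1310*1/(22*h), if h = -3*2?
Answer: 655/66 ≈ 9.9242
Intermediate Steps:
h = -6
-1310*1/(22*h) = -1310/(22*(-6)) = -1310/(-132) = -1310*(-1/132) = 655/66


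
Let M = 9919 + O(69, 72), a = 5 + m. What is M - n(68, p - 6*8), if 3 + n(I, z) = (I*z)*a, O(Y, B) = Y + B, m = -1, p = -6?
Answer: 24751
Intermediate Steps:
a = 4 (a = 5 - 1 = 4)
O(Y, B) = B + Y
M = 10060 (M = 9919 + (72 + 69) = 9919 + 141 = 10060)
n(I, z) = -3 + 4*I*z (n(I, z) = -3 + (I*z)*4 = -3 + 4*I*z)
M - n(68, p - 6*8) = 10060 - (-3 + 4*68*(-6 - 6*8)) = 10060 - (-3 + 4*68*(-6 - 48)) = 10060 - (-3 + 4*68*(-54)) = 10060 - (-3 - 14688) = 10060 - 1*(-14691) = 10060 + 14691 = 24751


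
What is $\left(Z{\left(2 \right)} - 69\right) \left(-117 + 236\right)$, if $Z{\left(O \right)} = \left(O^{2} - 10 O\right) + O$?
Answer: $-9877$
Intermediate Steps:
$Z{\left(O \right)} = O^{2} - 9 O$
$\left(Z{\left(2 \right)} - 69\right) \left(-117 + 236\right) = \left(2 \left(-9 + 2\right) - 69\right) \left(-117 + 236\right) = \left(2 \left(-7\right) - 69\right) 119 = \left(-14 - 69\right) 119 = \left(-83\right) 119 = -9877$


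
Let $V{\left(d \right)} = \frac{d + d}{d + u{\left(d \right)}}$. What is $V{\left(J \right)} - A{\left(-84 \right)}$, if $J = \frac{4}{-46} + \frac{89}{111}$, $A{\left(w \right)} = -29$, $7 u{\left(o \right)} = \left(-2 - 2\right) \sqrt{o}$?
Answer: $\frac{1587583}{48577} + \frac{280 \sqrt{186369}}{48577} \approx 35.17$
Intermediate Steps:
$u{\left(o \right)} = - \frac{4 \sqrt{o}}{7}$ ($u{\left(o \right)} = \frac{\left(-2 - 2\right) \sqrt{o}}{7} = \frac{\left(-4\right) \sqrt{o}}{7} = - \frac{4 \sqrt{o}}{7}$)
$J = \frac{1825}{2553}$ ($J = 4 \left(- \frac{1}{46}\right) + 89 \cdot \frac{1}{111} = - \frac{2}{23} + \frac{89}{111} = \frac{1825}{2553} \approx 0.71485$)
$V{\left(d \right)} = \frac{2 d}{d - \frac{4 \sqrt{d}}{7}}$ ($V{\left(d \right)} = \frac{d + d}{d - \frac{4 \sqrt{d}}{7}} = \frac{2 d}{d - \frac{4 \sqrt{d}}{7}}$)
$V{\left(J \right)} - A{\left(-84 \right)} = 14 \cdot \frac{1825}{2553} \frac{1}{- 4 \sqrt{\frac{1825}{2553}} + 7 \cdot \frac{1825}{2553}} - -29 = 14 \cdot \frac{1825}{2553} \frac{1}{- 4 \frac{5 \sqrt{186369}}{2553} + \frac{12775}{2553}} + 29 = 14 \cdot \frac{1825}{2553} \frac{1}{- \frac{20 \sqrt{186369}}{2553} + \frac{12775}{2553}} + 29 = 14 \cdot \frac{1825}{2553} \frac{1}{\frac{12775}{2553} - \frac{20 \sqrt{186369}}{2553}} + 29 = \frac{25550}{2553 \left(\frac{12775}{2553} - \frac{20 \sqrt{186369}}{2553}\right)} + 29 = 29 + \frac{25550}{2553 \left(\frac{12775}{2553} - \frac{20 \sqrt{186369}}{2553}\right)}$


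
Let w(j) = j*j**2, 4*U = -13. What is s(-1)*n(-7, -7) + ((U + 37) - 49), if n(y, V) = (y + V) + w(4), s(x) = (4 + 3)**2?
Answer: 9739/4 ≈ 2434.8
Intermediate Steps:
U = -13/4 (U = (1/4)*(-13) = -13/4 ≈ -3.2500)
s(x) = 49 (s(x) = 7**2 = 49)
w(j) = j**3
n(y, V) = 64 + V + y (n(y, V) = (y + V) + 4**3 = (V + y) + 64 = 64 + V + y)
s(-1)*n(-7, -7) + ((U + 37) - 49) = 49*(64 - 7 - 7) + ((-13/4 + 37) - 49) = 49*50 + (135/4 - 49) = 2450 - 61/4 = 9739/4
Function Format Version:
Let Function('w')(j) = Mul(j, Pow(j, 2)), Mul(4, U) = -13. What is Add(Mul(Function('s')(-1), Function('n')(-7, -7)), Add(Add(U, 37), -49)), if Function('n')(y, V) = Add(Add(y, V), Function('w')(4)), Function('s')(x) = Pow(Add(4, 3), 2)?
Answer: Rational(9739, 4) ≈ 2434.8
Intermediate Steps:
U = Rational(-13, 4) (U = Mul(Rational(1, 4), -13) = Rational(-13, 4) ≈ -3.2500)
Function('s')(x) = 49 (Function('s')(x) = Pow(7, 2) = 49)
Function('w')(j) = Pow(j, 3)
Function('n')(y, V) = Add(64, V, y) (Function('n')(y, V) = Add(Add(y, V), Pow(4, 3)) = Add(Add(V, y), 64) = Add(64, V, y))
Add(Mul(Function('s')(-1), Function('n')(-7, -7)), Add(Add(U, 37), -49)) = Add(Mul(49, Add(64, -7, -7)), Add(Add(Rational(-13, 4), 37), -49)) = Add(Mul(49, 50), Add(Rational(135, 4), -49)) = Add(2450, Rational(-61, 4)) = Rational(9739, 4)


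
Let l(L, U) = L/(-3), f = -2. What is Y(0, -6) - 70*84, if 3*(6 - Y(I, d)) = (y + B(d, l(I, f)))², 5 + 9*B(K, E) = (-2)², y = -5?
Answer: -1429498/243 ≈ -5882.7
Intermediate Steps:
l(L, U) = -L/3 (l(L, U) = L*(-⅓) = -L/3)
B(K, E) = -⅑ (B(K, E) = -5/9 + (⅑)*(-2)² = -5/9 + (⅑)*4 = -5/9 + 4/9 = -⅑)
Y(I, d) = -658/243 (Y(I, d) = 6 - (-5 - ⅑)²/3 = 6 - (-46/9)²/3 = 6 - ⅓*2116/81 = 6 - 2116/243 = -658/243)
Y(0, -6) - 70*84 = -658/243 - 70*84 = -658/243 - 5880 = -1429498/243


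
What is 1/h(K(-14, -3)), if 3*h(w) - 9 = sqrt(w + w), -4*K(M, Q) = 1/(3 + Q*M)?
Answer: 2430/7291 - 9*I*sqrt(10)/7291 ≈ 0.33329 - 0.0039035*I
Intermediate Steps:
K(M, Q) = -1/(4*(3 + M*Q)) (K(M, Q) = -1/(4*(3 + Q*M)) = -1/(4*(3 + M*Q)))
h(w) = 3 + sqrt(2)*sqrt(w)/3 (h(w) = 3 + sqrt(w + w)/3 = 3 + sqrt(2*w)/3 = 3 + (sqrt(2)*sqrt(w))/3 = 3 + sqrt(2)*sqrt(w)/3)
1/h(K(-14, -3)) = 1/(3 + sqrt(2)*sqrt(-1/(12 + 4*(-14)*(-3)))/3) = 1/(3 + sqrt(2)*sqrt(-1/(12 + 168))/3) = 1/(3 + sqrt(2)*sqrt(-1/180)/3) = 1/(3 + sqrt(2)*(I*sqrt(5)/30)/3) = 1/(3 + I*sqrt(10)/90)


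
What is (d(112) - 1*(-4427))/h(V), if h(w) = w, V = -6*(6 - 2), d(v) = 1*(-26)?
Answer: -1467/8 ≈ -183.38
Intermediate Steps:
d(v) = -26
V = -24 (V = -6*4 = -24)
(d(112) - 1*(-4427))/h(V) = (-26 - 1*(-4427))/(-24) = (-26 + 4427)*(-1/24) = 4401*(-1/24) = -1467/8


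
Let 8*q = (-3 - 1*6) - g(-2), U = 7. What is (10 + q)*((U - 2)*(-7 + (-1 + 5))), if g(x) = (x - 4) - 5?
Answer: -615/4 ≈ -153.75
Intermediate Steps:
g(x) = -9 + x (g(x) = (-4 + x) - 5 = -9 + x)
q = 1/4 (q = ((-3 - 1*6) - (-9 - 2))/8 = ((-3 - 6) - 1*(-11))/8 = (-9 + 11)/8 = (1/8)*2 = 1/4 ≈ 0.25000)
(10 + q)*((U - 2)*(-7 + (-1 + 5))) = (10 + 1/4)*((7 - 2)*(-7 + (-1 + 5))) = 41*(5*(-7 + 4))/4 = 41*(5*(-3))/4 = (41/4)*(-15) = -615/4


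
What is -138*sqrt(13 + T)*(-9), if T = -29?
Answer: 4968*I ≈ 4968.0*I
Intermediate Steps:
-138*sqrt(13 + T)*(-9) = -138*sqrt(13 - 29)*(-9) = -552*I*(-9) = 4968*I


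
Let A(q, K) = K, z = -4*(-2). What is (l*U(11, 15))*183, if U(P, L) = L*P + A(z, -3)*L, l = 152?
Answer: 3337920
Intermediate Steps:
z = 8
U(P, L) = -3*L + L*P (U(P, L) = L*P - 3*L = -3*L + L*P)
(l*U(11, 15))*183 = (152*(15*(-3 + 11)))*183 = (152*(15*8))*183 = (152*120)*183 = 18240*183 = 3337920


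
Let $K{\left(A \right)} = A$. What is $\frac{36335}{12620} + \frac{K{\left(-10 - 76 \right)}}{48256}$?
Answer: $\frac{43807411}{15224768} \approx 2.8774$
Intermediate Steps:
$\frac{36335}{12620} + \frac{K{\left(-10 - 76 \right)}}{48256} = \frac{36335}{12620} + \frac{-10 - 76}{48256} = 36335 \cdot \frac{1}{12620} - \frac{43}{24128} = \frac{7267}{2524} - \frac{43}{24128} = \frac{43807411}{15224768}$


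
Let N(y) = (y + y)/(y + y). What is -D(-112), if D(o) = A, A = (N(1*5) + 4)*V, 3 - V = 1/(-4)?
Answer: -65/4 ≈ -16.250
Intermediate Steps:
N(y) = 1 (N(y) = (2*y)/((2*y)) = (2*y)*(1/(2*y)) = 1)
V = 13/4 (V = 3 - 1/(-4) = 3 - 1*(-1/4) = 3 + 1/4 = 13/4 ≈ 3.2500)
A = 65/4 (A = (1 + 4)*(13/4) = 5*(13/4) = 65/4 ≈ 16.250)
D(o) = 65/4
-D(-112) = -1*65/4 = -65/4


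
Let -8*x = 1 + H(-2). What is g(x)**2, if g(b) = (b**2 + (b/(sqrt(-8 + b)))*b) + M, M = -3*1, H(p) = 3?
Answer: (187 + I*sqrt(34))**2/4624 ≈ 7.5551 + 0.47162*I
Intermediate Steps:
x = -1/2 (x = -(1 + 3)/8 = -1/8*4 = -1/2 ≈ -0.50000)
M = -3
g(b) = -3 + b**2 + b**2/sqrt(-8 + b) (g(b) = (b**2 + (b/(sqrt(-8 + b)))*b) - 3 = (b**2 + (b/sqrt(-8 + b))*b) - 3 = (b**2 + b**2/sqrt(-8 + b)) - 3 = -3 + b**2 + b**2/sqrt(-8 + b))
g(x)**2 = (-3 + (-1/2)**2 + (-1/2)**2/sqrt(-8 - 1/2))**2 = (-3 + 1/4 + 1/(4*sqrt(-17/2)))**2 = (-3 + 1/4 + (-I*sqrt(34)/17)/4)**2 = (-3 + 1/4 - I*sqrt(34)/68)**2 = (-11/4 - I*sqrt(34)/68)**2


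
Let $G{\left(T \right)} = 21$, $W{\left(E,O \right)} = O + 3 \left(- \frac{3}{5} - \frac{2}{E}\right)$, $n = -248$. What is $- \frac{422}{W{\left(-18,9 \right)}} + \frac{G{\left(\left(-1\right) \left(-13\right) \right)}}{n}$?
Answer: $- \frac{1572213}{28024} \approx -56.102$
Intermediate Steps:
$W{\left(E,O \right)} = - \frac{9}{5} + O - \frac{6}{E}$ ($W{\left(E,O \right)} = O + 3 \left(\left(-3\right) \frac{1}{5} - \frac{2}{E}\right) = O + 3 \left(- \frac{3}{5} - \frac{2}{E}\right) = O - \left(\frac{9}{5} + \frac{6}{E}\right) = - \frac{9}{5} + O - \frac{6}{E}$)
$- \frac{422}{W{\left(-18,9 \right)}} + \frac{G{\left(\left(-1\right) \left(-13\right) \right)}}{n} = - \frac{422}{- \frac{9}{5} + 9 - \frac{6}{-18}} + \frac{21}{-248} = - \frac{422}{- \frac{9}{5} + 9 - - \frac{1}{3}} + 21 \left(- \frac{1}{248}\right) = - \frac{422}{- \frac{9}{5} + 9 + \frac{1}{3}} - \frac{21}{248} = - \frac{422}{\frac{113}{15}} - \frac{21}{248} = \left(-422\right) \frac{15}{113} - \frac{21}{248} = - \frac{6330}{113} - \frac{21}{248} = - \frac{1572213}{28024}$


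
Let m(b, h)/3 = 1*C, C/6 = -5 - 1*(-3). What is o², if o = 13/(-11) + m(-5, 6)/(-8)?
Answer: 5329/484 ≈ 11.010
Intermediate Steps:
C = -12 (C = 6*(-5 - 1*(-3)) = 6*(-5 + 3) = 6*(-2) = -12)
m(b, h) = -36 (m(b, h) = 3*(1*(-12)) = 3*(-12) = -36)
o = 73/22 (o = 13/(-11) - 36/(-8) = 13*(-1/11) - 36*(-⅛) = -13/11 + 9/2 = 73/22 ≈ 3.3182)
o² = (73/22)² = 5329/484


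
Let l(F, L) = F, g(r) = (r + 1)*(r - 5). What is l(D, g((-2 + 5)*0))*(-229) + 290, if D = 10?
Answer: -2000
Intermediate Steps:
g(r) = (1 + r)*(-5 + r)
l(D, g((-2 + 5)*0))*(-229) + 290 = 10*(-229) + 290 = -2290 + 290 = -2000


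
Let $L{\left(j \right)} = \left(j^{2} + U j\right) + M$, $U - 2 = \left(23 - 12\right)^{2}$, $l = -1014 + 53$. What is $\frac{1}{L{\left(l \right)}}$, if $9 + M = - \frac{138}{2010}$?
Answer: $\frac{335}{269778492} \approx 1.2418 \cdot 10^{-6}$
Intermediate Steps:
$l = -961$
$U = 123$ ($U = 2 + \left(23 - 12\right)^{2} = 2 + 11^{2} = 2 + 121 = 123$)
$M = - \frac{3038}{335}$ ($M = -9 - \frac{138}{2010} = -9 - \frac{23}{335} = - \frac{3038}{335} \approx -9.0686$)
$L{\left(j \right)} = - \frac{3038}{335} + j^{2} + 123 j$ ($L{\left(j \right)} = \left(j^{2} + 123 j\right) - \frac{3038}{335} = - \frac{3038}{335} + j^{2} + 123 j$)
$\frac{1}{L{\left(l \right)}} = \frac{1}{- \frac{3038}{335} + \left(-961\right)^{2} + 123 \left(-961\right)} = \frac{1}{- \frac{3038}{335} + 923521 - 118203} = \frac{1}{\frac{269778492}{335}} = \frac{335}{269778492}$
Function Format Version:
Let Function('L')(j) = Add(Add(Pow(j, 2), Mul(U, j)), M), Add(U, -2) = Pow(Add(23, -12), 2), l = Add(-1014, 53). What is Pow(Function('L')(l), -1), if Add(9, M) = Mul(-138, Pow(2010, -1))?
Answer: Rational(335, 269778492) ≈ 1.2418e-6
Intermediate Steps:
l = -961
U = 123 (U = Add(2, Pow(Add(23, -12), 2)) = Add(2, Pow(11, 2)) = Add(2, 121) = 123)
M = Rational(-3038, 335) (M = Add(-9, Mul(-138, Pow(2010, -1))) = Add(-9, Mul(-138, Rational(1, 2010))) = Add(-9, Rational(-23, 335)) = Rational(-3038, 335) ≈ -9.0686)
Function('L')(j) = Add(Rational(-3038, 335), Pow(j, 2), Mul(123, j)) (Function('L')(j) = Add(Add(Pow(j, 2), Mul(123, j)), Rational(-3038, 335)) = Add(Rational(-3038, 335), Pow(j, 2), Mul(123, j)))
Pow(Function('L')(l), -1) = Pow(Add(Rational(-3038, 335), Pow(-961, 2), Mul(123, -961)), -1) = Pow(Add(Rational(-3038, 335), 923521, -118203), -1) = Pow(Rational(269778492, 335), -1) = Rational(335, 269778492)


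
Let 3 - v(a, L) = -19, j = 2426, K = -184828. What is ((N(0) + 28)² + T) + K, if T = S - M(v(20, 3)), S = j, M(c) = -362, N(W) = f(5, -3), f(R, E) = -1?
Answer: -181311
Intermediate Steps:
v(a, L) = 22 (v(a, L) = 3 - 1*(-19) = 3 + 19 = 22)
N(W) = -1
S = 2426
T = 2788 (T = 2426 - 1*(-362) = 2426 + 362 = 2788)
((N(0) + 28)² + T) + K = ((-1 + 28)² + 2788) - 184828 = (27² + 2788) - 184828 = (729 + 2788) - 184828 = 3517 - 184828 = -181311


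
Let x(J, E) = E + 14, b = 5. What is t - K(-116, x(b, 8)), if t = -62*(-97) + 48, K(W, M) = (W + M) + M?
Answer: 6134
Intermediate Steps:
x(J, E) = 14 + E
K(W, M) = W + 2*M (K(W, M) = (M + W) + M = W + 2*M)
t = 6062 (t = 6014 + 48 = 6062)
t - K(-116, x(b, 8)) = 6062 - (-116 + 2*(14 + 8)) = 6062 - (-116 + 2*22) = 6062 - (-116 + 44) = 6062 - 1*(-72) = 6062 + 72 = 6134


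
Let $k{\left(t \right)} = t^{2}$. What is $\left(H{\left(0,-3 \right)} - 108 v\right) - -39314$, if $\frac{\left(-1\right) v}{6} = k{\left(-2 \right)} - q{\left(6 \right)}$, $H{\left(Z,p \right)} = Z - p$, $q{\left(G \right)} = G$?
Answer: $38021$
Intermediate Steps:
$v = 12$ ($v = - 6 \left(\left(-2\right)^{2} - 6\right) = - 6 \left(4 - 6\right) = \left(-6\right) \left(-2\right) = 12$)
$\left(H{\left(0,-3 \right)} - 108 v\right) - -39314 = \left(\left(0 - -3\right) - 1296\right) - -39314 = \left(\left(0 + 3\right) - 1296\right) + 39314 = \left(3 - 1296\right) + 39314 = -1293 + 39314 = 38021$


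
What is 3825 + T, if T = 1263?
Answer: 5088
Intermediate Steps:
3825 + T = 3825 + 1263 = 5088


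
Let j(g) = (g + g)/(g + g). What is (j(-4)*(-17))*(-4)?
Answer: 68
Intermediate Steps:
j(g) = 1 (j(g) = (2*g)/((2*g)) = (2*g)*(1/(2*g)) = 1)
(j(-4)*(-17))*(-4) = (1*(-17))*(-4) = -17*(-4) = 68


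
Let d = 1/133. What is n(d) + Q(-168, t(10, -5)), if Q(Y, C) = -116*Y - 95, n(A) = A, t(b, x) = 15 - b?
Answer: 2579270/133 ≈ 19393.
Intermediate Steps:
d = 1/133 ≈ 0.0075188
Q(Y, C) = -95 - 116*Y
n(d) + Q(-168, t(10, -5)) = 1/133 + (-95 - 116*(-168)) = 1/133 + (-95 + 19488) = 1/133 + 19393 = 2579270/133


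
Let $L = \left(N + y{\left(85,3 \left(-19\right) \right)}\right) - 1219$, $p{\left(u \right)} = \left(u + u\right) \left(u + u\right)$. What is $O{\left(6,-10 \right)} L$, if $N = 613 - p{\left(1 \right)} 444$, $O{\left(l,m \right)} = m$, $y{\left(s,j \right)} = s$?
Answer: $22970$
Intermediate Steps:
$p{\left(u \right)} = 4 u^{2}$ ($p{\left(u \right)} = 2 u 2 u = 4 u^{2}$)
$N = -1163$ ($N = 613 - 4 \cdot 1^{2} \cdot 444 = 613 - 4 \cdot 1 \cdot 444 = 613 - 4 \cdot 444 = 613 - 1776 = -1163$)
$L = -2297$ ($L = \left(-1163 + 85\right) - 1219 = -1078 - 1219 = -2297$)
$O{\left(6,-10 \right)} L = \left(-10\right) \left(-2297\right) = 22970$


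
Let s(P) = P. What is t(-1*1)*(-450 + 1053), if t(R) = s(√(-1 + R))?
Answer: 603*I*√2 ≈ 852.77*I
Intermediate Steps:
t(R) = √(-1 + R)
t(-1*1)*(-450 + 1053) = √(-1 - 1*1)*(-450 + 1053) = √(-1 - 1)*603 = √(-2)*603 = (I*√2)*603 = 603*I*√2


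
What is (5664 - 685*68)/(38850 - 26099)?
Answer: -40916/12751 ≈ -3.2088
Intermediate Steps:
(5664 - 685*68)/(38850 - 26099) = (5664 - 46580)/12751 = -40916*1/12751 = -40916/12751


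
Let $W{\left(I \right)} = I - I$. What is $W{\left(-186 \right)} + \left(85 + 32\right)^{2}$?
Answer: $13689$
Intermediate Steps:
$W{\left(I \right)} = 0$
$W{\left(-186 \right)} + \left(85 + 32\right)^{2} = 0 + \left(85 + 32\right)^{2} = 0 + 117^{2} = 0 + 13689 = 13689$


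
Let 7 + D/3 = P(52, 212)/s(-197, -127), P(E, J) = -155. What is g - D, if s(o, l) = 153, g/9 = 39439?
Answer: 18103727/51 ≈ 3.5498e+5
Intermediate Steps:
g = 354951 (g = 9*39439 = 354951)
D = -1226/51 (D = -21 + 3*(-155/153) = -21 - 155/51 = -1226/51 ≈ -24.039)
g - D = 354951 - 1*(-1226/51) = 354951 + 1226/51 = 18103727/51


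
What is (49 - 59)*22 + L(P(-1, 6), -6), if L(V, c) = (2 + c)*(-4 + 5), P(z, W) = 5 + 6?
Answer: -224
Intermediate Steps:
P(z, W) = 11
L(V, c) = 2 + c (L(V, c) = (2 + c)*1 = 2 + c)
(49 - 59)*22 + L(P(-1, 6), -6) = (49 - 59)*22 + (2 - 6) = -10*22 - 4 = -220 - 4 = -224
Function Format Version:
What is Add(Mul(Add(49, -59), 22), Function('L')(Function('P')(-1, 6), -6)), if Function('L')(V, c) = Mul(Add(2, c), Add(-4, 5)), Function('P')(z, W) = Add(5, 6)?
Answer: -224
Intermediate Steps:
Function('P')(z, W) = 11
Function('L')(V, c) = Add(2, c) (Function('L')(V, c) = Mul(Add(2, c), 1) = Add(2, c))
Add(Mul(Add(49, -59), 22), Function('L')(Function('P')(-1, 6), -6)) = Add(Mul(Add(49, -59), 22), Add(2, -6)) = Add(Mul(-10, 22), -4) = Add(-220, -4) = -224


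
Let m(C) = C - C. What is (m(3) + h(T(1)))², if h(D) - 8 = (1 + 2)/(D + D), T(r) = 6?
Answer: 1089/16 ≈ 68.063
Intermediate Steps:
m(C) = 0
h(D) = 8 + 3/(2*D) (h(D) = 8 + (1 + 2)/(D + D) = 8 + 3/((2*D)) = 8 + 3*(1/(2*D)) = 8 + 3/(2*D))
(m(3) + h(T(1)))² = (0 + (8 + (3/2)/6))² = (0 + (8 + (3/2)*(⅙)))² = (0 + (8 + ¼))² = (0 + 33/4)² = (33/4)² = 1089/16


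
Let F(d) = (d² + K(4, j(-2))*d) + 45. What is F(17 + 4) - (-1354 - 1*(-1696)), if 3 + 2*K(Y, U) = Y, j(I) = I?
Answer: 309/2 ≈ 154.50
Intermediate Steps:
K(Y, U) = -3/2 + Y/2
F(d) = 45 + d² + d/2 (F(d) = (d² + (-3/2 + (½)*4)*d) + 45 = (d² + (-3/2 + 2)*d) + 45 = (d² + d/2) + 45 = 45 + d² + d/2)
F(17 + 4) - (-1354 - 1*(-1696)) = (45 + (17 + 4)² + (17 + 4)/2) - (-1354 - 1*(-1696)) = (45 + 21² + (½)*21) - (-1354 + 1696) = (45 + 441 + 21/2) - 1*342 = 993/2 - 342 = 309/2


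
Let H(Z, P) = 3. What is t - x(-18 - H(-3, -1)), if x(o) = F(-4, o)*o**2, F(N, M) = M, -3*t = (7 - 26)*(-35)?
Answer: 27118/3 ≈ 9039.3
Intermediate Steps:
t = -665/3 (t = -(7 - 26)*(-35)/3 = -(-19)*(-35)/3 = -1/3*665 = -665/3 ≈ -221.67)
x(o) = o**3 (x(o) = o*o**2 = o**3)
t - x(-18 - H(-3, -1)) = -665/3 - (-18 - 1*3)**3 = -665/3 - (-18 - 3)**3 = -665/3 - 1*(-21)**3 = -665/3 - 1*(-9261) = -665/3 + 9261 = 27118/3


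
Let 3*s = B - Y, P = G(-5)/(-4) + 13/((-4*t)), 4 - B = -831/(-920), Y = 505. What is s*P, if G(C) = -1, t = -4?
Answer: -2616589/14720 ≈ -177.76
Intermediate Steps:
B = 2849/920 (B = 4 - (-831)/(-920) = 4 - (-831)*(-1)/920 = 4 - 1*831/920 = 4 - 831/920 = 2849/920 ≈ 3.0967)
P = 17/16 (P = -1/(-4) + 13/((-4*(-4))) = -1*(-1/4) + 13/16 = 1/4 + 13*(1/16) = 1/4 + 13/16 = 17/16 ≈ 1.0625)
s = -153917/920 (s = (2849/920 - 1*505)/3 = (2849/920 - 505)/3 = (1/3)*(-461751/920) = -153917/920 ≈ -167.30)
s*P = -153917/920*17/16 = -2616589/14720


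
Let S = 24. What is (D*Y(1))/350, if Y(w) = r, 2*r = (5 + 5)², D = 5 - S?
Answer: -19/7 ≈ -2.7143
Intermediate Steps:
D = -19 (D = 5 - 1*24 = 5 - 24 = -19)
r = 50 (r = (5 + 5)²/2 = (½)*10² = (½)*100 = 50)
Y(w) = 50
(D*Y(1))/350 = -19*50/350 = -950*1/350 = -19/7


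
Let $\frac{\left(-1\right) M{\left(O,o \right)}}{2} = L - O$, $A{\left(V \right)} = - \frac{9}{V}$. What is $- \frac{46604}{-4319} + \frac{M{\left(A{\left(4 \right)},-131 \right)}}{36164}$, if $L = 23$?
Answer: $\frac{3370337893}{312384632} \approx 10.789$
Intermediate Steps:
$M{\left(O,o \right)} = -46 + 2 O$ ($M{\left(O,o \right)} = - 2 \left(23 - O\right) = -46 + 2 O$)
$- \frac{46604}{-4319} + \frac{M{\left(A{\left(4 \right)},-131 \right)}}{36164} = - \frac{46604}{-4319} + \frac{-46 + 2 \left(- \frac{9}{4}\right)}{36164} = \left(-46604\right) \left(- \frac{1}{4319}\right) + \left(-46 + 2 \left(\left(-9\right) \frac{1}{4}\right)\right) \frac{1}{36164} = \frac{46604}{4319} + \left(-46 + 2 \left(- \frac{9}{4}\right)\right) \frac{1}{36164} = \frac{46604}{4319} + \left(-46 - \frac{9}{2}\right) \frac{1}{36164} = \frac{46604}{4319} - \frac{101}{72328} = \frac{3370337893}{312384632}$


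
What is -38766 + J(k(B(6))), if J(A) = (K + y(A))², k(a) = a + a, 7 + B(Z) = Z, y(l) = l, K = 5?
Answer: -38757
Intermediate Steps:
B(Z) = -7 + Z
k(a) = 2*a
J(A) = (5 + A)²
-38766 + J(k(B(6))) = -38766 + (5 + 2*(-7 + 6))² = -38766 + (5 + 2*(-1))² = -38766 + (5 - 2)² = -38766 + 3² = -38766 + 9 = -38757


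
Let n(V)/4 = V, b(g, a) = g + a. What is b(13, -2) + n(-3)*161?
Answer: -1921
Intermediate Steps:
b(g, a) = a + g
n(V) = 4*V
b(13, -2) + n(-3)*161 = (-2 + 13) + (4*(-3))*161 = 11 - 12*161 = 11 - 1932 = -1921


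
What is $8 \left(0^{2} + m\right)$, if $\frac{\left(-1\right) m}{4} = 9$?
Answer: $-288$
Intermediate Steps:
$m = -36$ ($m = \left(-4\right) 9 = -36$)
$8 \left(0^{2} + m\right) = 8 \left(0^{2} - 36\right) = 8 \left(0 - 36\right) = 8 \left(-36\right) = -288$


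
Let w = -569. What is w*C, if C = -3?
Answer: 1707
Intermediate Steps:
w*C = -569*(-3) = 1707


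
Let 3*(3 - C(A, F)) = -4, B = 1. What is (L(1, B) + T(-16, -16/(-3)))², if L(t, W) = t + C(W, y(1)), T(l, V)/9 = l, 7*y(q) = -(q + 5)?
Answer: 173056/9 ≈ 19228.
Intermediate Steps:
y(q) = -5/7 - q/7 (y(q) = (-(q + 5))/7 = (-(5 + q))/7 = (-5 - q)/7 = -5/7 - q/7)
T(l, V) = 9*l
C(A, F) = 13/3 (C(A, F) = 3 - ⅓*(-4) = 3 + 4/3 = 13/3)
L(t, W) = 13/3 + t (L(t, W) = t + 13/3 = 13/3 + t)
(L(1, B) + T(-16, -16/(-3)))² = ((13/3 + 1) + 9*(-16))² = (16/3 - 144)² = (-416/3)² = 173056/9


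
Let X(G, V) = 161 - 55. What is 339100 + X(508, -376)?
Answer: 339206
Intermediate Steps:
X(G, V) = 106
339100 + X(508, -376) = 339100 + 106 = 339206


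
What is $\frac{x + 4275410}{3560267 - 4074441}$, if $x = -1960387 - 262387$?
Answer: $- \frac{1026318}{257087} \approx -3.9921$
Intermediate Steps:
$x = -2222774$ ($x = -1960387 - 262387 = -2222774$)
$\frac{x + 4275410}{3560267 - 4074441} = \frac{-2222774 + 4275410}{3560267 - 4074441} = \frac{2052636}{-514174} = 2052636 \left(- \frac{1}{514174}\right) = - \frac{1026318}{257087}$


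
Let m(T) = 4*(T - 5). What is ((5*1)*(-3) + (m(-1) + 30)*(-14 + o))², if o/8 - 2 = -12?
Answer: 335241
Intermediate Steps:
o = -80 (o = 16 + 8*(-12) = 16 - 96 = -80)
m(T) = -20 + 4*T (m(T) = 4*(-5 + T) = -20 + 4*T)
((5*1)*(-3) + (m(-1) + 30)*(-14 + o))² = ((5*1)*(-3) + ((-20 + 4*(-1)) + 30)*(-14 - 80))² = (5*(-3) + ((-20 - 4) + 30)*(-94))² = (-15 + (-24 + 30)*(-94))² = (-15 + 6*(-94))² = (-15 - 564)² = (-579)² = 335241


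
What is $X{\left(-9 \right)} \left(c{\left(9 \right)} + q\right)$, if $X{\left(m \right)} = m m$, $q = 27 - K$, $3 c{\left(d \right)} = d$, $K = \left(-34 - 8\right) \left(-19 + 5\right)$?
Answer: $-45198$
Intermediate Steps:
$K = 588$ ($K = \left(-42\right) \left(-14\right) = 588$)
$c{\left(d \right)} = \frac{d}{3}$
$q = -561$ ($q = 27 - 588 = -561$)
$X{\left(m \right)} = m^{2}$
$X{\left(-9 \right)} \left(c{\left(9 \right)} + q\right) = \left(-9\right)^{2} \left(\frac{1}{3} \cdot 9 - 561\right) = 81 \left(3 - 561\right) = 81 \left(-558\right) = -45198$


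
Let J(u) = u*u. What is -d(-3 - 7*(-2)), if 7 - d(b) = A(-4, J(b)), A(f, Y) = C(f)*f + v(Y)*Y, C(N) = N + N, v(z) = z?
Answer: 14666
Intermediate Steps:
J(u) = u²
C(N) = 2*N
A(f, Y) = Y² + 2*f² (A(f, Y) = (2*f)*f + Y*Y = 2*f² + Y² = Y² + 2*f²)
d(b) = -25 - b⁴ (d(b) = 7 - ((b²)² + 2*(-4)²) = 7 - (b⁴ + 2*16) = 7 - (b⁴ + 32) = 7 - (32 + b⁴) = 7 + (-32 - b⁴) = -25 - b⁴)
-d(-3 - 7*(-2)) = -(-25 - (-3 - 7*(-2))⁴) = -(-25 - (-3 + 14)⁴) = -(-25 - 1*11⁴) = -(-25 - 1*14641) = -(-25 - 14641) = -1*(-14666) = 14666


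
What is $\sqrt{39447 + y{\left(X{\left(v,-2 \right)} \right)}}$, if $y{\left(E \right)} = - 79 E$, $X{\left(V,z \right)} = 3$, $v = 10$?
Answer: $\sqrt{39210} \approx 198.02$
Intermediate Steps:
$\sqrt{39447 + y{\left(X{\left(v,-2 \right)} \right)}} = \sqrt{39447 - 237} = \sqrt{39210}$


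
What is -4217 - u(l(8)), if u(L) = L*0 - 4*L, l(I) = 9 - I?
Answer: -4213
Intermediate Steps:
u(L) = -4*L (u(L) = 0 - 4*L = -4*L)
-4217 - u(l(8)) = -4217 - (-4)*(9 - 1*8) = -4217 - (-4)*(9 - 8) = -4217 - (-4) = -4217 - 1*(-4) = -4217 + 4 = -4213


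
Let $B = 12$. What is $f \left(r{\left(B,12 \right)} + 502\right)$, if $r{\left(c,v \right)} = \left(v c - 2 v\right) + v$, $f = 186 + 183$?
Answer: $233946$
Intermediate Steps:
$f = 369$
$r{\left(c,v \right)} = - v + c v$ ($r{\left(c,v \right)} = \left(c v - 2 v\right) + v = \left(- 2 v + c v\right) + v = - v + c v$)
$f \left(r{\left(B,12 \right)} + 502\right) = 369 \left(12 \left(-1 + 12\right) + 502\right) = 369 \left(12 \cdot 11 + 502\right) = 369 \left(132 + 502\right) = 369 \cdot 634 = 233946$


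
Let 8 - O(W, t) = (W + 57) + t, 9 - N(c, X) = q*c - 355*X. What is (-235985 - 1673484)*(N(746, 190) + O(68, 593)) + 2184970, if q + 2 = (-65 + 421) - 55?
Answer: 298461737015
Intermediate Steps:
q = 299 (q = -2 + ((-65 + 421) - 55) = -2 + (356 - 55) = -2 + 301 = 299)
N(c, X) = 9 - 299*c + 355*X (N(c, X) = 9 - (299*c - 355*X) = 9 - (-355*X + 299*c) = 9 + (-299*c + 355*X) = 9 - 299*c + 355*X)
O(W, t) = -49 - W - t (O(W, t) = 8 - ((W + 57) + t) = 8 - ((57 + W) + t) = 8 - (57 + W + t) = 8 + (-57 - W - t) = -49 - W - t)
(-235985 - 1673484)*(N(746, 190) + O(68, 593)) + 2184970 = (-235985 - 1673484)*((9 - 299*746 + 355*190) + (-49 - 1*68 - 1*593)) + 2184970 = -1909469*((9 - 223054 + 67450) + (-49 - 68 - 593)) + 2184970 = -1909469*(-155595 - 710) + 2184970 = -1909469*(-156305) + 2184970 = 298459552045 + 2184970 = 298461737015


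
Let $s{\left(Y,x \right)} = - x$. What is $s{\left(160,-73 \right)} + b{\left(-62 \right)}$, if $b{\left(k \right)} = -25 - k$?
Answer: $110$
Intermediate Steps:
$s{\left(160,-73 \right)} + b{\left(-62 \right)} = \left(-1\right) \left(-73\right) - -37 = 73 + \left(-25 + 62\right) = 73 + 37 = 110$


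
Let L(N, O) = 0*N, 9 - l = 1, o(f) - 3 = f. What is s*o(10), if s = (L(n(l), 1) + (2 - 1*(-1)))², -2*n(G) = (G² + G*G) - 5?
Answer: 117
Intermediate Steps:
o(f) = 3 + f
l = 8 (l = 9 - 1*1 = 9 - 1 = 8)
n(G) = 5/2 - G² (n(G) = -((G² + G*G) - 5)/2 = -((G² + G²) - 5)/2 = -(2*G² - 5)/2 = -(-5 + 2*G²)/2 = 5/2 - G²)
L(N, O) = 0
s = 9 (s = (0 + (2 - 1*(-1)))² = (0 + (2 + 1))² = (0 + 3)² = 3² = 9)
s*o(10) = 9*(3 + 10) = 9*13 = 117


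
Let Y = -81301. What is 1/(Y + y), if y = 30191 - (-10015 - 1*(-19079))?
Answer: -1/60174 ≈ -1.6618e-5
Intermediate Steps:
y = 21127 (y = 30191 - (-10015 + 19079) = 30191 - 1*9064 = 30191 - 9064 = 21127)
1/(Y + y) = 1/(-81301 + 21127) = 1/(-60174) = -1/60174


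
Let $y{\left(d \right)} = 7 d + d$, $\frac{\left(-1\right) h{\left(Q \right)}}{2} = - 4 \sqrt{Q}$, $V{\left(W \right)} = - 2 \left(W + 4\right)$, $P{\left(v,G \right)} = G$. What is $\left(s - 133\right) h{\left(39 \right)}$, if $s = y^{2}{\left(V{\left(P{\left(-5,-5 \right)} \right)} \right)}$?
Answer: $984 \sqrt{39} \approx 6145.1$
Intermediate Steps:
$V{\left(W \right)} = -8 - 2 W$ ($V{\left(W \right)} = - 2 \left(4 + W\right) = -8 - 2 W$)
$h{\left(Q \right)} = 8 \sqrt{Q}$ ($h{\left(Q \right)} = - 2 \left(- 4 \sqrt{Q}\right) = 8 \sqrt{Q}$)
$y{\left(d \right)} = 8 d$
$s = 256$ ($s = \left(8 \left(-8 - -10\right)\right)^{2} = \left(8 \left(-8 + 10\right)\right)^{2} = \left(8 \cdot 2\right)^{2} = 16^{2} = 256$)
$\left(s - 133\right) h{\left(39 \right)} = \left(256 - 133\right) 8 \sqrt{39} = 123 \cdot 8 \sqrt{39} = 984 \sqrt{39}$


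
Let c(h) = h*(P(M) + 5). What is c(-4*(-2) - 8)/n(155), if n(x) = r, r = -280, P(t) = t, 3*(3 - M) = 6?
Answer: 0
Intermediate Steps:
M = 1 (M = 3 - ⅓*6 = 3 - 2 = 1)
n(x) = -280
c(h) = 6*h (c(h) = h*(1 + 5) = h*6 = 6*h)
c(-4*(-2) - 8)/n(155) = (6*(-4*(-2) - 8))/(-280) = (6*(8 - 8))*(-1/280) = (6*0)*(-1/280) = 0*(-1/280) = 0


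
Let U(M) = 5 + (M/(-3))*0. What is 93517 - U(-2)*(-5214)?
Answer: 119587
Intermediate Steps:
U(M) = 5 (U(M) = 5 + (M*(-1/3))*0 = 5 - M/3*0 = 5 + 0 = 5)
93517 - U(-2)*(-5214) = 93517 - 5*(-5214) = 93517 - 1*(-26070) = 93517 + 26070 = 119587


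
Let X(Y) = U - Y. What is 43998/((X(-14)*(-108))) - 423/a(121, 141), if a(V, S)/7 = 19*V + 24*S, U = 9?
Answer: -291889195/16469334 ≈ -17.723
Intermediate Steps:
X(Y) = 9 - Y
a(V, S) = 133*V + 168*S (a(V, S) = 7*(19*V + 24*S) = 133*V + 168*S)
43998/((X(-14)*(-108))) - 423/a(121, 141) = 43998/(((9 - 1*(-14))*(-108))) - 423/(133*121 + 168*141) = 43998/(((9 + 14)*(-108))) - 423/(16093 + 23688) = 43998/((23*(-108))) - 423/39781 = 43998/(-2484) - 423*1/39781 = 43998*(-1/2484) - 423/39781 = -7333/414 - 423/39781 = -291889195/16469334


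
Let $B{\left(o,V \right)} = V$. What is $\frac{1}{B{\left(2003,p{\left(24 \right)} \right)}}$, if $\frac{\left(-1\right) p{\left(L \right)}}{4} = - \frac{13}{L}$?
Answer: $\frac{6}{13} \approx 0.46154$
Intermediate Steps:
$p{\left(L \right)} = \frac{52}{L}$ ($p{\left(L \right)} = - 4 \left(- \frac{13}{L}\right) = \frac{52}{L}$)
$\frac{1}{B{\left(2003,p{\left(24 \right)} \right)}} = \frac{1}{52 \cdot \frac{1}{24}} = \frac{1}{\frac{13}{6}} = \frac{6}{13}$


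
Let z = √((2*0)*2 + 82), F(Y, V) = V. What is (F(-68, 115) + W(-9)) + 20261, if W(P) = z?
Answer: 20376 + √82 ≈ 20385.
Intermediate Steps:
z = √82 (z = √(0*2 + 82) = √(0 + 82) = √82 ≈ 9.0554)
W(P) = √82
(F(-68, 115) + W(-9)) + 20261 = (115 + √82) + 20261 = 20376 + √82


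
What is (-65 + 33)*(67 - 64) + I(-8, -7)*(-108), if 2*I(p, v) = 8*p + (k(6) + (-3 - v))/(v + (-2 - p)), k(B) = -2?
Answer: 3468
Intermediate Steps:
I(p, v) = 4*p + (-5 - v)/(2*(-2 + v - p)) (I(p, v) = (8*p + (-2 + (-3 - v))/(v + (-2 - p)))/2 = (8*p + (-5 - v)/(-2 + v - p))/2 = 4*p + (-5 - v)/(2*(-2 + v - p)))
(-65 + 33)*(67 - 64) + I(-8, -7)*(-108) = (-65 + 33)*(67 - 64) + ((5 - 7 + 8*(-8)² + 16*(-8) - 8*(-8)*(-7))/(2*(2 - 8 - 1*(-7))))*(-108) = -32*3 + ((5 - 7 + 8*64 - 128 - 448)/(2*(2 - 8 + 7)))*(-108) = -96 + ((½)*(5 - 7 + 512 - 128 - 448)/1)*(-108) = -96 + ((½)*1*(-66))*(-108) = -96 - 33*(-108) = -96 + 3564 = 3468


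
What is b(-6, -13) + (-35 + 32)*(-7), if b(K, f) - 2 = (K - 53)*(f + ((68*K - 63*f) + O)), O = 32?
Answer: -25347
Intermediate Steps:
b(K, f) = 2 + (-53 + K)*(32 - 62*f + 68*K) (b(K, f) = 2 + (K - 53)*(f + ((68*K - 63*f) + 32)) = 2 + (-53 + K)*(f + ((-63*f + 68*K) + 32)) = 2 + (-53 + K)*(f + (32 - 63*f + 68*K)) = 2 + (-53 + K)*(32 - 62*f + 68*K))
b(-6, -13) + (-35 + 32)*(-7) = (-1694 - 3572*(-6) + 68*(-6)² + 3286*(-13) - 62*(-6)*(-13)) + (-35 + 32)*(-7) = (-1694 + 21432 + 68*36 - 42718 - 4836) - 3*(-7) = (-1694 + 21432 + 2448 - 42718 - 4836) + 21 = -25368 + 21 = -25347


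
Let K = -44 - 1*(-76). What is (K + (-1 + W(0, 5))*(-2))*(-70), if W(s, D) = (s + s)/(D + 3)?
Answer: -2380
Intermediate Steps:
W(s, D) = 2*s/(3 + D) (W(s, D) = (2*s)/(3 + D) = 2*s/(3 + D))
K = 32 (K = -44 + 76 = 32)
(K + (-1 + W(0, 5))*(-2))*(-70) = (32 + (-1 + 2*0/(3 + 5))*(-2))*(-70) = (32 + (-1 + 2*0/8)*(-2))*(-70) = (32 + (-1 + 2*0*(⅛))*(-2))*(-70) = (32 + (-1 + 0)*(-2))*(-70) = (32 - 1*(-2))*(-70) = (32 + 2)*(-70) = 34*(-70) = -2380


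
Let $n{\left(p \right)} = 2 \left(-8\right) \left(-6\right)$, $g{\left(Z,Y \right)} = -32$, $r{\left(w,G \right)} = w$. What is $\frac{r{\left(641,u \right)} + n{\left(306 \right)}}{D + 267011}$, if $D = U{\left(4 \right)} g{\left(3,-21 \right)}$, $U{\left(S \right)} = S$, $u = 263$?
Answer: $\frac{737}{266883} \approx 0.0027615$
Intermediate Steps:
$D = -128$ ($D = 4 \left(-32\right) = -128$)
$n{\left(p \right)} = 96$ ($n{\left(p \right)} = \left(-16\right) \left(-6\right) = 96$)
$\frac{r{\left(641,u \right)} + n{\left(306 \right)}}{D + 267011} = \frac{641 + 96}{-128 + 267011} = \frac{737}{266883}$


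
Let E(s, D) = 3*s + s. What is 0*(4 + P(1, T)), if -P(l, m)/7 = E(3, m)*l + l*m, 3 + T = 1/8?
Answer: 0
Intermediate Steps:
E(s, D) = 4*s
T = -23/8 (T = -3 + 1/8 = -3 + ⅛ = -23/8 ≈ -2.8750)
P(l, m) = -84*l - 7*l*m (P(l, m) = -7*((4*3)*l + l*m) = -7*(12*l + l*m) = -84*l - 7*l*m)
0*(4 + P(1, T)) = 0*(4 - 7*1*(12 - 23/8)) = 0*(4 - 7*1*73/8) = 0*(4 - 511/8) = 0*(-479/8) = 0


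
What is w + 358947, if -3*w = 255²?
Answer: 337272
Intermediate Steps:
w = -21675 (w = -⅓*255² = -⅓*65025 = -21675)
w + 358947 = -21675 + 358947 = 337272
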